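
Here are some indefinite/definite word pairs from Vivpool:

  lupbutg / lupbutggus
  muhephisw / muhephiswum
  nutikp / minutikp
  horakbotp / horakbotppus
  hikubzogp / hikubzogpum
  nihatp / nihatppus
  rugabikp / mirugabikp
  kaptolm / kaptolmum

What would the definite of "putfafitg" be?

nutikp and horakbotp both end in -p yet inflect differently (minutikp, horakbotppus), so the final letter is not what conditions the rule; the second-to-last letter is.
"putfafitg" has second-to-last letter 't'. The stems whose second-to-last letter is 't' (horakbotp → horakbotppus, lupbutg → lupbutggus, nihatp → nihatppus) double the final consonant and add -us.
The other patterns: stems whose second-to-last letter is 'k' add the prefix mi-; stems whose second-to-last letter is 'g', 'l' or 's' add -um.
So putfafitg → putfafitggus.

putfafitggus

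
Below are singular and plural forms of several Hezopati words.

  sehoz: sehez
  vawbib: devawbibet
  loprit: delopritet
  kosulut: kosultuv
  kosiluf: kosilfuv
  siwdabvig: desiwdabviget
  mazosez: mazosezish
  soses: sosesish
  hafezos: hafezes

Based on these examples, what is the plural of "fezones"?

fezonesish

kosulut and loprit both end in -t yet inflect differently (kosultuv, delopritet), so the final letter is not what conditions the rule; the last vowel is.
"fezones" has last vowel 'e'. The stems whose last vowel is 'e' (mazosez → mazosezish, soses → sosesish) add -ish.
The other patterns: stems whose last vowel is 'u' delete the last vowel and add -uv; stems whose last vowel is 'i' add de- … -et around the stem; stems whose last vowel is 'o' change the last vowel to 'e'.
So fezones → fezonesish.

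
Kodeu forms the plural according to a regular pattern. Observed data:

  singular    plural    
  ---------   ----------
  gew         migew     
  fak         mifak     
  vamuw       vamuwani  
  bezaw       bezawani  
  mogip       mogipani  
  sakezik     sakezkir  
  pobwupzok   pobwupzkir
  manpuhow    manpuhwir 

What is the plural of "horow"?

horowani

gew and vamuw both end in -w yet inflect differently (migew, vamuwani), so the final letter is not what conditions the rule; the number of vowels is.
"horow" has 2 vowels. The stems with 2 vowels (vamuw → vamuwani, bezaw → bezawani, mogip → mogipani) add -ani.
The other patterns: stems with 1 vowel add the prefix mi-; stems with 3 vowels delete the last vowel and add -ir.
So horow → horowani.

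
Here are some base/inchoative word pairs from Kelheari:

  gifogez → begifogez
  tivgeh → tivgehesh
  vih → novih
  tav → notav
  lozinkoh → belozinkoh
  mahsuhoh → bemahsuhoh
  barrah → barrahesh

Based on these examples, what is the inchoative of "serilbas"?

beserilbas

vih and barrah both end in -h yet inflect differently (novih, barrahesh), so the final letter is not what conditions the rule; the number of vowels is.
"serilbas" has 3 vowels. The stems with 3 vowels (mahsuhoh → bemahsuhoh, gifogez → begifogez, lozinkoh → belozinkoh) add the prefix be-.
The other patterns: stems with 1 vowel add the prefix no-; stems with 2 vowels add -esh.
So serilbas → beserilbas.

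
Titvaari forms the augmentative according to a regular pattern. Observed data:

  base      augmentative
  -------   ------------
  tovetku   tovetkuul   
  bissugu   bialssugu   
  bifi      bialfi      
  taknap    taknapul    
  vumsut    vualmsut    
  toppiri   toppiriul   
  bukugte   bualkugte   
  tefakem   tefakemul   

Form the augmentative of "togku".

tovetku and bissugu both end in -u yet inflect differently (tovetkuul, bialssugu), so the final letter is not what conditions the rule; the first letter is.
"togku" begins with t-. The stems beginning with t- (tefakem → tefakemul, tovetku → tovetkuul, toppiri → toppiriul) add -ul.
So togku → togkuul.

togkuul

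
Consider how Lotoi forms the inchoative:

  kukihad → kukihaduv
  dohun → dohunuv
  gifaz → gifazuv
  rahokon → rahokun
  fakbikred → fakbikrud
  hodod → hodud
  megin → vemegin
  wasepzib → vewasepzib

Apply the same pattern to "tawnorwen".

"tawnorwen" has last vowel 'e'. The one such stem in the data (fakbikred → fakbikrud) changes the last vowel to 'u' (as do rahokon, hodod), so the same rule applies.
So tawnorwen → tawnorwun.

tawnorwun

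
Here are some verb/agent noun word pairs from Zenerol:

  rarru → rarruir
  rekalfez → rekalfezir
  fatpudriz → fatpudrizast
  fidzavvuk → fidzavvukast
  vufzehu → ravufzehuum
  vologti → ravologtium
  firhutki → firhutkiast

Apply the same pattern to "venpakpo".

ravenpakpoum

vologti and firhutki both end in -i yet inflect differently (ravologtium, firhutkiast), so the final letter is not what conditions the rule; the first letter is.
"venpakpo" begins with v-. The stems beginning with v- (vologti → ravologtium, vufzehu → ravufzehuum) add ra- … -um around the stem.
So venpakpo → ravenpakpoum.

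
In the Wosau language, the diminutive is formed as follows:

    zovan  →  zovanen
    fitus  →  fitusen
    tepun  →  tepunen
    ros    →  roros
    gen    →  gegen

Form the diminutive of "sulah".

gen and zovan both end in -n yet inflect differently (gegen, zovanen), so the final letter is not what conditions the rule; the number of vowels is.
"sulah" has 2 vowels. The stems with 2 vowels (zovan → zovanen, tepun → tepunen, fitus → fitusen) add -en.
So sulah → sulahen.

sulahen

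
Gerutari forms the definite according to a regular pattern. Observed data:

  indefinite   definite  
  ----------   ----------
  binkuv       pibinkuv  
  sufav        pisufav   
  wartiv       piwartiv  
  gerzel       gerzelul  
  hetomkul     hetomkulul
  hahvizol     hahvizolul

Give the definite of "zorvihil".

zorvihilul

"zorvihil" ends in -l. The stems ending in -l (gerzel → gerzelul, hetomkul → hetomkulul, hahvizol → hahvizolul) add -ul.
So zorvihil → zorvihilul.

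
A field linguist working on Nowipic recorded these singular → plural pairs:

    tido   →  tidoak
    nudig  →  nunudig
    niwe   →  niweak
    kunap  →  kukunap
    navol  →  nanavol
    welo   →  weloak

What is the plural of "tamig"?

"tamig" ends in a consonant. The stems ending in a consonant (kunap → kukunap, navol → nanavol, nudig → nunudig) repeat the first consonant+vowel as a prefix.
So tamig → tatamig.

tatamig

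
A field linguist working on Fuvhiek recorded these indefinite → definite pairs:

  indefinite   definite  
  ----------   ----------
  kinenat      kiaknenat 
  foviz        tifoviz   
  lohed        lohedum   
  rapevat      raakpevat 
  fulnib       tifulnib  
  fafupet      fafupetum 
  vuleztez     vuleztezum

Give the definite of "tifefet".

tifefetum

fafupet and rapevat both end in -t yet inflect differently (fafupetum, raakpevat), so the final letter is not what conditions the rule; the last vowel is.
"tifefet" has last vowel 'e'. The stems whose last vowel is 'e' (fafupet → fafupetum, vuleztez → vuleztezum, lohed → lohedum) add -um.
So tifefet → tifefetum.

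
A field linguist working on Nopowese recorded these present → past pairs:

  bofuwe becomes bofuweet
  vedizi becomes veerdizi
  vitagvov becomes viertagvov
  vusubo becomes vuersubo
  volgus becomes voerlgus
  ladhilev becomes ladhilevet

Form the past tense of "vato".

vitagvov and ladhilev both end in -v yet inflect differently (viertagvov, ladhilevet), so the final letter is not what conditions the rule; the first letter is.
"vato" begins with v-. The stems beginning with v- (vusubo → vuersubo, volgus → voerlgus, vedizi → veerdizi) insert -er- after the first vowel.
So vato → vaerto.

vaerto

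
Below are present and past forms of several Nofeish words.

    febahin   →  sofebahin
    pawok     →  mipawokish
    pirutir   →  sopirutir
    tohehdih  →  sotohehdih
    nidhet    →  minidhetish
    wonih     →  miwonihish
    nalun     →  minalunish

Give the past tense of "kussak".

nalun and febahin both end in -n yet inflect differently (minalunish, sofebahin), so the final letter is not what conditions the rule; the number of vowels is.
"kussak" has 2 vowels. The stems with 2 vowels (nidhet → minidhetish, nalun → minalunish, pawok → mipawokish) add mi- … -ish around the stem.
The other pattern: stems with 3 vowels add the prefix so-.
So kussak → mikussakish.

mikussakish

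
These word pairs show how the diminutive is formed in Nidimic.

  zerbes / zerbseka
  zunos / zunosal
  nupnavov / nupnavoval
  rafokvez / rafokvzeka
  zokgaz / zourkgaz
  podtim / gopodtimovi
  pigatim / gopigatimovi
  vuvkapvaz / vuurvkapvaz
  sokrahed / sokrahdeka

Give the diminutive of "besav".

beursav

zunos and zerbes both end in -s yet inflect differently (zunosal, zerbseka), so the final letter is not what conditions the rule; the last vowel is.
"besav" has last vowel 'a'. The stems whose last vowel is 'a' (vuvkapvaz → vuurvkapvaz, zokgaz → zourkgaz) insert -ur- after the first vowel.
The other patterns: stems whose last vowel is 'i' add go- … -ovi around the stem; stems whose last vowel is 'o' add -al; stems whose last vowel is 'e' delete the last vowel and add -eka.
So besav → beursav.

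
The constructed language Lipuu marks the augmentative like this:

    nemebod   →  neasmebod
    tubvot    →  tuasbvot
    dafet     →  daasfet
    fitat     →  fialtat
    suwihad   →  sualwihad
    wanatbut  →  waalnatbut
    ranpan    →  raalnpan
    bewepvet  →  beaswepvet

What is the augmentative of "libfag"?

wanatbut and bewepvet both end in -t yet inflect differently (waalnatbut, beaswepvet), so the final letter is not what conditions the rule; the last vowel is.
"libfag" has last vowel 'a'. The stems whose last vowel is 'a' (fitat → fialtat, ranpan → raalnpan, suwihad → sualwihad) insert -al- after the first vowel.
So libfag → lialbfag.

lialbfag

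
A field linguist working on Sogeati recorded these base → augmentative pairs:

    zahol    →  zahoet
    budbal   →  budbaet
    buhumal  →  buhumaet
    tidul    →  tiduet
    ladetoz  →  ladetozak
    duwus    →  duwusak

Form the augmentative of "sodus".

zahol and ladetoz both have last vowel 'o' yet inflect differently (zahoet, ladetozak), so the last vowel is not what conditions the rule; the final letter is.
"sodus" ends in -s. The one such stem in the data (duwus → duwusak) adds -ak, so the same rule applies.
The other pattern: stems ending in -l drop the final letter and add -et.
So sodus → sodusak.

sodusak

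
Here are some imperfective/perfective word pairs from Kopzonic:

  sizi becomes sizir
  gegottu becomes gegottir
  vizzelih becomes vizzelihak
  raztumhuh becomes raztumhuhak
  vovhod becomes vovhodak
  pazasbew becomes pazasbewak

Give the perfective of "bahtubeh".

bahtubehak

"bahtubeh" ends in a consonant. The stems ending in a consonant (vizzelih → vizzelihak, raztumhuh → raztumhuhak, vovhod → vovhodak) add -ak.
So bahtubeh → bahtubehak.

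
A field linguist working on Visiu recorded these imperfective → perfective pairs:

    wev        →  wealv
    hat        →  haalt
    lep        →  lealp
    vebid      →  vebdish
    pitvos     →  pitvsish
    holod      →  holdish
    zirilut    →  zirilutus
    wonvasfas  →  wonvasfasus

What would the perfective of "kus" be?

hat and zirilut both end in -t yet inflect differently (haalt, zirilutus), so the final letter is not what conditions the rule; the number of vowels is.
"kus" has 1 vowel. The stems with 1 vowel (wev → wealv, hat → haalt, lep → lealp) insert -al- after the first vowel.
The other patterns: stems with 2 vowels delete the last vowel and add -ish; stems with 3 vowels add -us.
So kus → kuals.

kuals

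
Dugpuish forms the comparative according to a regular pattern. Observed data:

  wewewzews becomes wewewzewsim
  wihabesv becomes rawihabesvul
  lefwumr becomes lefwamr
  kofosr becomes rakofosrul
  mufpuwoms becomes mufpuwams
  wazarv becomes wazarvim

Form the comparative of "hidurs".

hidursim

lefwumr and kofosr both end in -r yet inflect differently (lefwamr, rakofosrul), so the final letter is not what conditions the rule; the second-to-last letter is.
"hidurs" has second-to-last letter 'r'. The one such stem in the data (wazarv → wazarvim) adds -im, so the same rule applies.
The other patterns: stems whose second-to-last letter is 'm' change the last vowel to 'a'; stems whose second-to-last letter is 's' add ra- … -ul around the stem.
So hidurs → hidursim.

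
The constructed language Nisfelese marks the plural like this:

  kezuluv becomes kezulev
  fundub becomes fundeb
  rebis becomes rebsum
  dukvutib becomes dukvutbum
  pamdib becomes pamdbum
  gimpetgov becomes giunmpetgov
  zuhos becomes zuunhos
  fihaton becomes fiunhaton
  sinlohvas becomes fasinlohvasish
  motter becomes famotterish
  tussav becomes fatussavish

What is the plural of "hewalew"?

fahewalewish

fundub and dukvutib both end in -b yet inflect differently (fundeb, dukvutbum), so the final letter is not what conditions the rule; the last vowel is.
"hewalew" has last vowel 'e'. The one such stem in the data (motter → famotterish) adds fa- … -ish around the stem, so the same rule applies.
So hewalew → fahewalewish.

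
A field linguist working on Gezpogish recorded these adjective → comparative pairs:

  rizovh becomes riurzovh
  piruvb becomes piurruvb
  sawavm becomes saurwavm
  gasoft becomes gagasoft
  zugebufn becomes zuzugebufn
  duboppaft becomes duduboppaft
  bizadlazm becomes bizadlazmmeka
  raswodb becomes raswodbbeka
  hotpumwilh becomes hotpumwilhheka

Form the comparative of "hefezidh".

hefezidhheka

sawavm and bizadlazm both end in -m yet inflect differently (saurwavm, bizadlazmmeka), so the final letter is not what conditions the rule; the second-to-last letter is.
"hefezidh" has second-to-last letter 'd'. The one such stem in the data (raswodb → raswodbbeka) doubles the final consonant and adds -eka (as do bizadlazm, hotpumwilh), so the same rule applies.
So hefezidh → hefezidhheka.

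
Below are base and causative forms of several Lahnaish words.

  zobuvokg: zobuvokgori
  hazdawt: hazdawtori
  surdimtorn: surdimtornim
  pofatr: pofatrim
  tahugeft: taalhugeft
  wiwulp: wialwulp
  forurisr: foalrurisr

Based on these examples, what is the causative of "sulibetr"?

hazdawt and tahugeft both end in -t yet inflect differently (hazdawtori, taalhugeft), so the final letter is not what conditions the rule; the second-to-last letter is.
"sulibetr" has second-to-last letter 't'. The one such stem in the data (pofatr → pofatrim) adds -im, so the same rule applies.
So sulibetr → sulibetrim.

sulibetrim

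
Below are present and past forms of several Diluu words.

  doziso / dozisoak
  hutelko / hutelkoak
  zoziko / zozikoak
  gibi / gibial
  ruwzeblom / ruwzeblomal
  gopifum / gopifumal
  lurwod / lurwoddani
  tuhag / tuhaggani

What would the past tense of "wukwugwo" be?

wukwugwoak

doziso and ruwzeblom both have last vowel 'o' yet inflect differently (dozisoak, ruwzeblomal), so the last vowel is not what conditions the rule; the final letter is.
"wukwugwo" ends in -o. The stems ending in -o (doziso → dozisoak, hutelko → hutelkoak, zoziko → zozikoak) add -ak.
So wukwugwo → wukwugwoak.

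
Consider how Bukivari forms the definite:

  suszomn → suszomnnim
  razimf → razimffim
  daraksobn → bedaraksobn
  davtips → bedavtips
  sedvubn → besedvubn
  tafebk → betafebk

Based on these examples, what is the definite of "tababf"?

suszomn and daraksobn both end in -n yet inflect differently (suszomnnim, bedaraksobn), so the final letter is not what conditions the rule; the second-to-last letter is.
"tababf" has second-to-last letter 'b'. The stems whose second-to-last letter is 'b' (daraksobn → bedaraksobn, sedvubn → besedvubn, tafebk → betafebk) add the prefix be-.
The other pattern: stems whose second-to-last letter is 'm' double the final consonant and add -im.
So tababf → betababf.

betababf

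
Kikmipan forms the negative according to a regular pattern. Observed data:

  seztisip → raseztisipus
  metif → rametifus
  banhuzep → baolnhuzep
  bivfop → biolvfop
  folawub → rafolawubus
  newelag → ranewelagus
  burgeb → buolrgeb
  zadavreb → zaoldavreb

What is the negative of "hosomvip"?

rahosomvipus

"hosomvip" has last vowel 'i'. The stems whose last vowel is 'i' (seztisip → raseztisipus, metif → rametifus) add ra- … -us around the stem.
So hosomvip → rahosomvipus.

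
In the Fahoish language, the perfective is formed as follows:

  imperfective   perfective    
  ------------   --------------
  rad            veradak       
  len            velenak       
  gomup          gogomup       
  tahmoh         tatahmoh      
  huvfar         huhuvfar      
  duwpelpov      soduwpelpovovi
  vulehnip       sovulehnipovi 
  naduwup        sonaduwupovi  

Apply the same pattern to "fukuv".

fufukuv

gomup and vulehnip both end in -p yet inflect differently (gogomup, sovulehnipovi), so the final letter is not what conditions the rule; the number of vowels is.
"fukuv" has 2 vowels. The stems with 2 vowels (gomup → gogomup, tahmoh → tatahmoh, huvfar → huhuvfar) repeat the first consonant+vowel as a prefix.
The other patterns: stems with 1 vowel add ve- … -ak around the stem; stems with 3 vowels add so- … -ovi around the stem.
So fukuv → fufukuv.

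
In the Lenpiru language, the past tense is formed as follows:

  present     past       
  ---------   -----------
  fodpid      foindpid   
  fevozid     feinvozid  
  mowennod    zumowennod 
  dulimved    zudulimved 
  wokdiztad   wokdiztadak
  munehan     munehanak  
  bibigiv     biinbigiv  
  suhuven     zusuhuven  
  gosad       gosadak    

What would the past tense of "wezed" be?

zuwezed

"wezed" has last vowel 'e'. The stems whose last vowel is 'e' (suhuven → zusuhuven, dulimved → zudulimved) add the prefix zu-.
The other patterns: stems whose last vowel is 'a' add -ak; stems whose last vowel is 'i' insert -in- after the first vowel.
So wezed → zuwezed.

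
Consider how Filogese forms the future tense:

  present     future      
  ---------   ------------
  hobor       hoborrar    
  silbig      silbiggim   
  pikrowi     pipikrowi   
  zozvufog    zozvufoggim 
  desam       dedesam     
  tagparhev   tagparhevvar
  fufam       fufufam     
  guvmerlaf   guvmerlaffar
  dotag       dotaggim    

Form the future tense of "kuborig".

kuboriggim

"kuborig" ends in -g. The stems ending in -g (silbig → silbiggim, zozvufog → zozvufoggim, dotag → dotaggim) double the final consonant and add -im.
The other patterns: stems ending in -i or -m repeat the first consonant+vowel as a prefix; stems ending in -f, -r or -v double the final consonant and add -ar.
So kuborig → kuboriggim.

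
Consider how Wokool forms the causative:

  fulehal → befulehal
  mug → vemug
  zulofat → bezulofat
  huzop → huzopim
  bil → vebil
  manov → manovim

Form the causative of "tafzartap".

betafzartap

bil and fulehal both end in -l yet inflect differently (vebil, befulehal), so the final letter is not what conditions the rule; the number of vowels is.
"tafzartap" has 3 vowels. The stems with 3 vowels (zulofat → bezulofat, fulehal → befulehal) add the prefix be-.
So tafzartap → betafzartap.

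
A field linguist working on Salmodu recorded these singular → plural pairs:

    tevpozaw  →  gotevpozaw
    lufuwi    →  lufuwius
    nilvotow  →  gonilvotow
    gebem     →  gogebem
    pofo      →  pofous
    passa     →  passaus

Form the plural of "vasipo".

pofo and nilvotow both have last vowel 'o' yet inflect differently (pofous, gonilvotow), so the last vowel is not what conditions the rule; whether the stem ends in a vowel or a consonant is.
"vasipo" ends in a vowel. The stems ending in a vowel (passa → passaus, lufuwi → lufuwius, pofo → pofous) add -us.
The other pattern: stems ending in a consonant add the prefix go-.
So vasipo → vasipous.

vasipous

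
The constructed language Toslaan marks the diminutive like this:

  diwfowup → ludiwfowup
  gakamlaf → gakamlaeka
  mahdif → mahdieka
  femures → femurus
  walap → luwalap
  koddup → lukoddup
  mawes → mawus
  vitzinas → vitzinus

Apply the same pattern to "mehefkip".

lumehefkip

walap and gakamlaf both have last vowel 'a' yet inflect differently (luwalap, gakamlaeka), so the last vowel is not what conditions the rule; the final letter is.
"mehefkip" ends in -p. The stems ending in -p (walap → luwalap, koddup → lukoddup, diwfowup → ludiwfowup) add the prefix lu-.
So mehefkip → lumehefkip.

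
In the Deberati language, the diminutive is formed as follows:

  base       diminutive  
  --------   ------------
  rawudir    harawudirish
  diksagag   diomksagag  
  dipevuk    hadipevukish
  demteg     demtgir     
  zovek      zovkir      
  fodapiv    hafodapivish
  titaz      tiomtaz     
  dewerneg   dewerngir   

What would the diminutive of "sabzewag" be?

saombzewag

diksagag and demteg both end in -g yet inflect differently (diomksagag, demtgir), so the final letter is not what conditions the rule; the last vowel is.
"sabzewag" has last vowel 'a'. The stems whose last vowel is 'a' (diksagag → diomksagag, titaz → tiomtaz) insert -om- after the first vowel.
The other patterns: stems whose last vowel is 'e' delete the last vowel and add -ir; stems whose last vowel is 'i' or 'u' add ha- … -ish around the stem.
So sabzewag → saombzewag.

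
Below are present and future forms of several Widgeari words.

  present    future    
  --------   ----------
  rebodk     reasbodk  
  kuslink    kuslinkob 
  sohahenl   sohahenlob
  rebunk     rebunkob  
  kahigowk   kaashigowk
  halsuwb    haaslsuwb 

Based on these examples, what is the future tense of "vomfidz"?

kuslink and rebodk both end in -k yet inflect differently (kuslinkob, reasbodk), so the final letter is not what conditions the rule; the second-to-last letter is.
"vomfidz" has second-to-last letter 'd'. The one such stem in the data (rebodk → reasbodk) inserts -as- after the first vowel (as do halsuwb, kahigowk), so the same rule applies.
So vomfidz → voasmfidz.

voasmfidz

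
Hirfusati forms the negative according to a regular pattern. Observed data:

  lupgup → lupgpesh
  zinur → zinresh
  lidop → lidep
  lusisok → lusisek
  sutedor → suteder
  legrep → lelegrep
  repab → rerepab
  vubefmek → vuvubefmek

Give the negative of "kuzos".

kuzes

lupgup and lidop both end in -p yet inflect differently (lupgpesh, lidep), so the final letter is not what conditions the rule; the last vowel is.
"kuzos" has last vowel 'o'. The stems whose last vowel is 'o' (lidop → lidep, lusisok → lusisek, sutedor → suteder) change the last vowel to 'e'.
So kuzos → kuzes.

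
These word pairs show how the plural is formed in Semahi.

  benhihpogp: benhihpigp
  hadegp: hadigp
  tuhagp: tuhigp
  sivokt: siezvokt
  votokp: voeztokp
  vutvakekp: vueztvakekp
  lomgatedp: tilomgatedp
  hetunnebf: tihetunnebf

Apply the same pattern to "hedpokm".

heezdpokm

"hedpokm" has second-to-last letter 'k'. The stems whose second-to-last letter is 'k' (sivokt → siezvokt, votokp → voeztokp, vutvakekp → vueztvakekp) insert -ez- after the first vowel.
So hedpokm → heezdpokm.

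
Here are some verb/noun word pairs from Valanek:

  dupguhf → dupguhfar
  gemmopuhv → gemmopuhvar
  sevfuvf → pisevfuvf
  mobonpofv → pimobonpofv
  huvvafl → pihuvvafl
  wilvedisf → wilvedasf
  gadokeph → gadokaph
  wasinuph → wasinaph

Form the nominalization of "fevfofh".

dupguhf and sevfuvf both end in -f yet inflect differently (dupguhfar, pisevfuvf), so the final letter is not what conditions the rule; the second-to-last letter is.
"fevfofh" has second-to-last letter 'f'. The stems whose second-to-last letter is 'f' (mobonpofv → pimobonpofv, huvvafl → pihuvvafl) add the prefix pi-.
So fevfofh → pifevfofh.

pifevfofh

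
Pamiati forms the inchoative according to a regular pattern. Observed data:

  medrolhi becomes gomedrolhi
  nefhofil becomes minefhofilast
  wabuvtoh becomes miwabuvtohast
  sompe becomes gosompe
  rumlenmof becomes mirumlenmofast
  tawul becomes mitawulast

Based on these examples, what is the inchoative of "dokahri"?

godokahri

nefhofil and medrolhi both have last vowel 'i' yet inflect differently (minefhofilast, gomedrolhi), so the last vowel is not what conditions the rule; whether the stem ends in a vowel or a consonant is.
"dokahri" ends in a vowel. The stems ending in a vowel (medrolhi → gomedrolhi, sompe → gosompe) add the prefix go-.
So dokahri → godokahri.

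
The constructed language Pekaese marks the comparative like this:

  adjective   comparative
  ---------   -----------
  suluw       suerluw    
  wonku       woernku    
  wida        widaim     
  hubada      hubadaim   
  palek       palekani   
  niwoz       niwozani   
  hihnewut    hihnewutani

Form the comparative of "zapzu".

zaerpzu

suluw and hihnewut both have last vowel 'u' yet inflect differently (suerluw, hihnewutani), so the last vowel is not what conditions the rule; the final letter is.
"zapzu" ends in -u. The one such stem in the data (wonku → woernku) inserts -er- after the first vowel (as does suluw), so the same rule applies.
So zapzu → zaerpzu.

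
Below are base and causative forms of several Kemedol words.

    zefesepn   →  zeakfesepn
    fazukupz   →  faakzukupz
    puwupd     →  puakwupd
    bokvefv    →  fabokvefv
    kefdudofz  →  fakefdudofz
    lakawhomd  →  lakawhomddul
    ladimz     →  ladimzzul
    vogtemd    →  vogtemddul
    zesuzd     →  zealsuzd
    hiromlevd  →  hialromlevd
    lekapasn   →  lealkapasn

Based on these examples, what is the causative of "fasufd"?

fazukupz and kefdudofz both end in -z yet inflect differently (faakzukupz, fakefdudofz), so the final letter is not what conditions the rule; the second-to-last letter is.
"fasufd" has second-to-last letter 'f'. The stems whose second-to-last letter is 'f' (bokvefv → fabokvefv, kefdudofz → fakefdudofz) add the prefix fa-.
The other patterns: stems whose second-to-last letter is 'p' insert -ak- after the first vowel; stems whose second-to-last letter is 'm' double the final consonant and add -ul; stems whose second-to-last letter is 's', 'v' or 'z' insert -al- after the first vowel.
So fasufd → fafasufd.

fafasufd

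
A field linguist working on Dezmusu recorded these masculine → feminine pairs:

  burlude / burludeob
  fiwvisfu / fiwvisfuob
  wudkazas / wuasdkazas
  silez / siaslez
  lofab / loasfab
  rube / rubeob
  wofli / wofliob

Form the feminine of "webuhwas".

"webuhwas" ends in a consonant. The stems ending in a consonant (silez → siaslez, wudkazas → wuasdkazas, lofab → loasfab) insert -as- after the first vowel.
The other pattern: stems ending in a vowel add -ob.
So webuhwas → weasbuhwas.

weasbuhwas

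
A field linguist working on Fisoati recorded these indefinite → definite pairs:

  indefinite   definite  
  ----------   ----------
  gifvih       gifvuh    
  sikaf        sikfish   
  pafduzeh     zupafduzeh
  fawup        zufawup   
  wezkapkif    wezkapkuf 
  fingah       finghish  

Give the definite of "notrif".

wezkapkif and sikaf both end in -f yet inflect differently (wezkapkuf, sikfish), so the final letter is not what conditions the rule; the last vowel is.
"notrif" has last vowel 'i'. The stems whose last vowel is 'i' (wezkapkif → wezkapkuf, gifvih → gifvuh) change the last vowel to 'u'.
The other patterns: stems whose last vowel is 'a' delete the last vowel and add -ish; stems whose last vowel is 'e' or 'u' add the prefix zu-.
So notrif → notruf.

notruf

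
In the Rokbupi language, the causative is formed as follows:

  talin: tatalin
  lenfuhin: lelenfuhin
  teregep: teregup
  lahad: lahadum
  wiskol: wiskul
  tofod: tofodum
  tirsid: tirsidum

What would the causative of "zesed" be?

talin and tirsid both have last vowel 'i' yet inflect differently (tatalin, tirsidum), so the last vowel is not what conditions the rule; the final letter is.
"zesed" ends in -d. The stems ending in -d (tofod → tofodum, lahad → lahadum, tirsid → tirsidum) add -um.
The other patterns: stems ending in -n repeat the first consonant+vowel as a prefix; stems ending in -l or -p change the last vowel to 'u'.
So zesed → zesedum.

zesedum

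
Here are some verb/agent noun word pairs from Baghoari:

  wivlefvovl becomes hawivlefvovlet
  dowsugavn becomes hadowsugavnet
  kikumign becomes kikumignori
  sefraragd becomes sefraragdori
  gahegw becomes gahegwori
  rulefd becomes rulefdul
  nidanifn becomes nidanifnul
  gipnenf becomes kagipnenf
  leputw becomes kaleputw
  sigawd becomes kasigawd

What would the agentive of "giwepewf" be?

dowsugavn and kikumign both end in -n yet inflect differently (hadowsugavnet, kikumignori), so the final letter is not what conditions the rule; the second-to-last letter is.
"giwepewf" has second-to-last letter 'w'. The one such stem in the data (sigawd → kasigawd) adds the prefix ka-, so the same rule applies.
So giwepewf → kagiwepewf.

kagiwepewf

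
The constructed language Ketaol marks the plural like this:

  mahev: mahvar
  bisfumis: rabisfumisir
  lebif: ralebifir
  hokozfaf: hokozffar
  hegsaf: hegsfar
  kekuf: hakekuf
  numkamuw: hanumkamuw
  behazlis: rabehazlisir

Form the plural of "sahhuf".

hasahhuf

kekuf and lebif both end in -f yet inflect differently (hakekuf, ralebifir), so the final letter is not what conditions the rule; the last vowel is.
"sahhuf" has last vowel 'u'. The stems whose last vowel is 'u' (kekuf → hakekuf, numkamuw → hanumkamuw) add the prefix ha-.
So sahhuf → hasahhuf.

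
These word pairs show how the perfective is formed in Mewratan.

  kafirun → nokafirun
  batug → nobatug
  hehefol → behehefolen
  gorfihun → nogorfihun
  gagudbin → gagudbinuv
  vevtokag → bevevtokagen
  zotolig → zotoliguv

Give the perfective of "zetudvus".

batug and zotolig both end in -g yet inflect differently (nobatug, zotoliguv), so the final letter is not what conditions the rule; the last vowel is.
"zetudvus" has last vowel 'u'. The stems whose last vowel is 'u' (kafirun → nokafirun, batug → nobatug, gorfihun → nogorfihun) add the prefix no-.
The other patterns: stems whose last vowel is 'i' add -uv; stems whose last vowel is 'a' or 'o' add be- … -en around the stem.
So zetudvus → nozetudvus.

nozetudvus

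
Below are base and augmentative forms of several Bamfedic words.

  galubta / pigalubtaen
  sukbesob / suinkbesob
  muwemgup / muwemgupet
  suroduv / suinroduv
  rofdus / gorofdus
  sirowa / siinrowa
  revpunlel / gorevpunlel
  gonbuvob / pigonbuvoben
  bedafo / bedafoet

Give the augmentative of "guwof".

gonbuvob and sukbesob both end in -b yet inflect differently (pigonbuvoben, suinkbesob), so the final letter is not what conditions the rule; the first letter is.
"guwof" begins with g-. The stems beginning with g- (galubta → pigalubtaen, gonbuvob → pigonbuvoben) add pi- … -en around the stem.
So guwof → piguwofen.

piguwofen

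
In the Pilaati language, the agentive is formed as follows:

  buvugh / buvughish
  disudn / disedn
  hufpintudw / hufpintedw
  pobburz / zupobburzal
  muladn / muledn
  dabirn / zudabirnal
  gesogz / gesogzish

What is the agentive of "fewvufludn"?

gesogz and pobburz both end in -z yet inflect differently (gesogzish, zupobburzal), so the final letter is not what conditions the rule; the second-to-last letter is.
"fewvufludn" has second-to-last letter 'd'. The stems whose second-to-last letter is 'd' (hufpintudw → hufpintedw, muladn → muledn, disudn → disedn) change the last vowel to 'e'.
The other patterns: stems whose second-to-last letter is 'g' add -ish; stems whose second-to-last letter is 'r' add zu- … -al around the stem.
So fewvufludn → fewvufledn.

fewvufledn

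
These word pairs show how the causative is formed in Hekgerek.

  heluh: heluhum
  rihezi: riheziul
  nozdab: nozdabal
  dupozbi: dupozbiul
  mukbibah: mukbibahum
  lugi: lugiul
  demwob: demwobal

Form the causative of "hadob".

hadobal

"hadob" ends in -b. The stems ending in -b (demwob → demwobal, nozdab → nozdabal) add -al.
So hadob → hadobal.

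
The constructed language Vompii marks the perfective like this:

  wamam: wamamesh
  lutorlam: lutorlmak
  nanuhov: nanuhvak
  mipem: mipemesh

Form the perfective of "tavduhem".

tavduhmak

lutorlam and mipem both end in -m yet inflect differently (lutorlmak, mipemesh), so the final letter is not what conditions the rule; the number of vowels is.
"tavduhem" has 3 vowels. The stems with 3 vowels (nanuhov → nanuhvak, lutorlam → lutorlmak) delete the last vowel and add -ak.
The other pattern: stems with 2 vowels add -esh.
So tavduhem → tavduhmak.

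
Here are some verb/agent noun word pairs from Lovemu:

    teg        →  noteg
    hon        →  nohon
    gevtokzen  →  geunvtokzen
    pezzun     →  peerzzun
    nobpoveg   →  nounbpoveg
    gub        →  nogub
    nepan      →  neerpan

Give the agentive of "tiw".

"tiw" has 1 vowel. The stems with 1 vowel (hon → nohon, gub → nogub, teg → noteg) add the prefix no-.
The other patterns: stems with 2 vowels insert -er- after the first vowel; stems with 3 vowels insert -un- after the first vowel.
So tiw → notiw.

notiw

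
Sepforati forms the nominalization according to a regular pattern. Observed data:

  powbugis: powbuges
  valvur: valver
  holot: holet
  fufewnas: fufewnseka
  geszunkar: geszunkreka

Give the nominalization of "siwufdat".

siwufdteka

"siwufdat" has last vowel 'a'. The stems whose last vowel is 'a' (geszunkar → geszunkreka, fufewnas → fufewnseka) delete the last vowel and add -eka.
The other pattern: stems whose last vowel is 'i', 'o' or 'u' change the last vowel to 'e'.
So siwufdat → siwufdteka.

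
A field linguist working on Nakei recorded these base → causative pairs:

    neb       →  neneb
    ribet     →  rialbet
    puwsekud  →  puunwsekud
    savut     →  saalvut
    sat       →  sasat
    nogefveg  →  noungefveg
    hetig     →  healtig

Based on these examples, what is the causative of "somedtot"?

sounmedtot

"somedtot" has 3 vowels. The stems with 3 vowels (nogefveg → noungefveg, puwsekud → puunwsekud) insert -un- after the first vowel.
So somedtot → sounmedtot.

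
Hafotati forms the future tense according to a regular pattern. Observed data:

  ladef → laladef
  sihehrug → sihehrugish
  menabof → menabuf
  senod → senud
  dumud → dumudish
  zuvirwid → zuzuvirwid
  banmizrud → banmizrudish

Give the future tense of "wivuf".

wivufish

dumud and senod both end in -d yet inflect differently (dumudish, senud), so the final letter is not what conditions the rule; the last vowel is.
"wivuf" has last vowel 'u'. The stems whose last vowel is 'u' (dumud → dumudish, sihehrug → sihehrugish, banmizrud → banmizrudish) add -ish.
So wivuf → wivufish.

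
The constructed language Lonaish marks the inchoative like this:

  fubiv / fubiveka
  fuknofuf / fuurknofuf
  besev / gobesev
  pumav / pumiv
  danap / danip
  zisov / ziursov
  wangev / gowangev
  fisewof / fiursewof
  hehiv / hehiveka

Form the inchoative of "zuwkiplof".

fubiv and wangev both end in -v yet inflect differently (fubiveka, gowangev), so the final letter is not what conditions the rule; the last vowel is.
"zuwkiplof" has last vowel 'o'. The stems whose last vowel is 'o' (zisov → ziursov, fisewof → fiursewof) insert -ur- after the first vowel.
So zuwkiplof → zuurwkiplof.

zuurwkiplof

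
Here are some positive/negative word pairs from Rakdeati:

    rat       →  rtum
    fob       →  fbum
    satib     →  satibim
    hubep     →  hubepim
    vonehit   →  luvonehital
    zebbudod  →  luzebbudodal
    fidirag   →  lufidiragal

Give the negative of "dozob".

fob and satib both end in -b yet inflect differently (fbum, satibim), so the final letter is not what conditions the rule; the number of vowels is.
"dozob" has 2 vowels. The stems with 2 vowels (satib → satibim, hubep → hubepim) add -im.
So dozob → dozobim.

dozobim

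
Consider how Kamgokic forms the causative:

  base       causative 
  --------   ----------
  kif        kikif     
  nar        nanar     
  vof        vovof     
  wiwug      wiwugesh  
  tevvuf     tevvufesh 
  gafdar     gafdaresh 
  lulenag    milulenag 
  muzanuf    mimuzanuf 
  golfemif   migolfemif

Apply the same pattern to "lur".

"lur" has 1 vowel. The stems with 1 vowel (kif → kikif, nar → nanar, vof → vovof) repeat the first consonant+vowel as a prefix.
The other patterns: stems with 2 vowels add -esh; stems with 3 vowels add the prefix mi-.
So lur → lulur.

lulur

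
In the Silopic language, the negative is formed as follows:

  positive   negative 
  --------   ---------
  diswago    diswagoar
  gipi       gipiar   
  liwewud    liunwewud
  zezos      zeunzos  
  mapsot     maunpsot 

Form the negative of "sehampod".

seunhampod

diswago and zezos both have last vowel 'o' yet inflect differently (diswagoar, zeunzos), so the last vowel is not what conditions the rule; whether the stem ends in a vowel or a consonant is.
"sehampod" ends in a consonant. The stems ending in a consonant (liwewud → liunwewud, zezos → zeunzos, mapsot → maunpsot) insert -un- after the first vowel.
So sehampod → seunhampod.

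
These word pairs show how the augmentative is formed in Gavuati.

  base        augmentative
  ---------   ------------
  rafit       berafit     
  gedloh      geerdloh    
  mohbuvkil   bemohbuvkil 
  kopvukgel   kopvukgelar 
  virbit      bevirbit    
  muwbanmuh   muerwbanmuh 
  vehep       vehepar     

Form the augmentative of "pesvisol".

peersvisol

kopvukgel and mohbuvkil both end in -l yet inflect differently (kopvukgelar, bemohbuvkil), so the final letter is not what conditions the rule; the last vowel is.
"pesvisol" has last vowel 'o'. The one such stem in the data (gedloh → geerdloh) inserts -er- after the first vowel (as does muwbanmuh), so the same rule applies.
The other patterns: stems whose last vowel is 'e' add -ar; stems whose last vowel is 'i' add the prefix be-.
So pesvisol → peersvisol.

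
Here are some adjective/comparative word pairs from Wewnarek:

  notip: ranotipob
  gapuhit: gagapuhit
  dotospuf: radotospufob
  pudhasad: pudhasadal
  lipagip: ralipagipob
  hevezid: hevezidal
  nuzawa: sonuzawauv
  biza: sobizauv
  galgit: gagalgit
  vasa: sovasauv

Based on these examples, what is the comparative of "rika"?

sorikauv

"rika" ends in -a. The stems ending in -a (vasa → sovasauv, biza → sobizauv, nuzawa → sonuzawauv) add so- … -uv around the stem.
The other patterns: stems ending in -t repeat the first consonant+vowel as a prefix; stems ending in -f or -p add ra- … -ob around the stem; stems ending in -d add -al.
So rika → sorikauv.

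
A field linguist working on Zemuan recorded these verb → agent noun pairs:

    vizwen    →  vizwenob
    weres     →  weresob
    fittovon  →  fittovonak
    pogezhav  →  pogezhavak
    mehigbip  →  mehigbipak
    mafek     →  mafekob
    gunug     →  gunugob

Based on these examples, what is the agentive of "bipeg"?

bipegob

"bipeg" has 2 vowels. The stems with 2 vowels (gunug → gunugob, weres → weresob, vizwen → vizwenob) add -ob.
So bipeg → bipegob.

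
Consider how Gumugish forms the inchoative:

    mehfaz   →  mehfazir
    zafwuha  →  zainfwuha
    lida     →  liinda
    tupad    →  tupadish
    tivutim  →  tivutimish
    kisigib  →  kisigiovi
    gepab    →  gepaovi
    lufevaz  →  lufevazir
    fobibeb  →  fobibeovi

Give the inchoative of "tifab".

tifaovi

"tifab" ends in -b. The stems ending in -b (gepab → gepaovi, kisigib → kisigiovi, fobibeb → fobibeovi) drop the final letter and add -ovi.
So tifab → tifaovi.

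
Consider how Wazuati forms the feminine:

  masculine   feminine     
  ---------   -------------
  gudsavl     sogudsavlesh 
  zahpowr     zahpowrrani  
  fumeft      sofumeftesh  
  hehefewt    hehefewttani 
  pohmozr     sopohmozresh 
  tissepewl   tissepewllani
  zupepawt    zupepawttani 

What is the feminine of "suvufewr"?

tissepewl and gudsavl both end in -l yet inflect differently (tissepewllani, sogudsavlesh), so the final letter is not what conditions the rule; the second-to-last letter is.
"suvufewr" has second-to-last letter 'w'. The stems whose second-to-last letter is 'w' (zahpowr → zahpowrrani, hehefewt → hehefewttani, zupepawt → zupepawttani) double the final consonant and add -ani.
The other pattern: stems whose second-to-last letter is 'f', 'v' or 'z' add so- … -esh around the stem.
So suvufewr → suvufewrrani.

suvufewrrani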